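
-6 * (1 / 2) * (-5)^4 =-1875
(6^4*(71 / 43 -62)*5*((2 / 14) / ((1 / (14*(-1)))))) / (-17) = -33631200 / 731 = -46007.11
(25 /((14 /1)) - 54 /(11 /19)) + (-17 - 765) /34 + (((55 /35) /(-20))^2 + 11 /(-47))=-1162428843 /10133200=-114.71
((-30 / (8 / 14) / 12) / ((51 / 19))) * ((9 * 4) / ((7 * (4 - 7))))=95 / 34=2.79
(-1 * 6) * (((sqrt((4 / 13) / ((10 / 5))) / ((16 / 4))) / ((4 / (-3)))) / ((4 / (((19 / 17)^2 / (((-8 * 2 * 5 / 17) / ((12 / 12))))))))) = -3249 * sqrt(26) / 565760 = -0.03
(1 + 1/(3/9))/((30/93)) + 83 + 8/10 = 481/5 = 96.20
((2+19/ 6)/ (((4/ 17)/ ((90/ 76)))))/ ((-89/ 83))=-656115/ 27056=-24.25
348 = 348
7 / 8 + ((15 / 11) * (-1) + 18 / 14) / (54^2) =130973 / 149688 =0.87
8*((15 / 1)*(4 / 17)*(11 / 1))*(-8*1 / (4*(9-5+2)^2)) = -17.25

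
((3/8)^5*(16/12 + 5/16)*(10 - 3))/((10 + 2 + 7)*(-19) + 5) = -44793/186646528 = -0.00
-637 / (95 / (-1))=637 / 95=6.71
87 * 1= 87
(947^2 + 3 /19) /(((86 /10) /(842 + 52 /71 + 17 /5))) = 5118236043998 /58007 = 88234800.01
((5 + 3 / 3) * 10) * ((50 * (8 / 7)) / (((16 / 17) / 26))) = 663000 / 7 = 94714.29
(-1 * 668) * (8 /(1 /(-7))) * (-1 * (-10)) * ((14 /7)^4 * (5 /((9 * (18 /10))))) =149632000 /81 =1847308.64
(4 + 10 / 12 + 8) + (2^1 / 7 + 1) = 593 / 42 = 14.12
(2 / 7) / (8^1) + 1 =29 / 28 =1.04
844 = 844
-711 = -711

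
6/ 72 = 1/ 12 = 0.08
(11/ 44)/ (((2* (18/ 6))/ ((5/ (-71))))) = -5/ 1704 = -0.00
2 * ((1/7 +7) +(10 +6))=324/7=46.29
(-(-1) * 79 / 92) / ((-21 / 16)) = -316 / 483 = -0.65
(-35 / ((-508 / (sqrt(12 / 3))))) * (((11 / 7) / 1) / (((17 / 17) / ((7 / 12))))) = 385 / 3048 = 0.13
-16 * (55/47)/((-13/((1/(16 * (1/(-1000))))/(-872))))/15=1375/199797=0.01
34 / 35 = 0.97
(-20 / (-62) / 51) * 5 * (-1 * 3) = -50 / 527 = -0.09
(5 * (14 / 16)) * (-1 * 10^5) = -437500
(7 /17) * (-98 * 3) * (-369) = 759402 /17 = 44670.71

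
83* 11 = 913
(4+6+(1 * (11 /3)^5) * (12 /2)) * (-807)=-86863328 /27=-3217160.30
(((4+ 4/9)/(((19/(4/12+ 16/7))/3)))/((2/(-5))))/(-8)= 1375/2394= 0.57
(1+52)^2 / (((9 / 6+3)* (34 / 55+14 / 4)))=617980 / 4077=151.58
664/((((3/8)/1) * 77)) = 23.00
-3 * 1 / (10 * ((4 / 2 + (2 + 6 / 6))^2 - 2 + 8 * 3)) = -3 / 470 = -0.01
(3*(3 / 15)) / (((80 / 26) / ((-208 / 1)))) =-1014 / 25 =-40.56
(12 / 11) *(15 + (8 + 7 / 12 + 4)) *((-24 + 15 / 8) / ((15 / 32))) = -78116 / 55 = -1420.29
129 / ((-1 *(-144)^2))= -43 / 6912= -0.01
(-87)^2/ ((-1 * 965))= -7569/ 965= -7.84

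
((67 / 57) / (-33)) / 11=-67 / 20691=-0.00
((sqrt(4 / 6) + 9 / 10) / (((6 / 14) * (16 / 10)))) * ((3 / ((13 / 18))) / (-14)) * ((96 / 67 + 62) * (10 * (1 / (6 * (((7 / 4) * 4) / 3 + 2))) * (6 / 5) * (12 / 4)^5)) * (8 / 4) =-125479125 / 22646 - 23236875 * sqrt(6) / 11323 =-10567.70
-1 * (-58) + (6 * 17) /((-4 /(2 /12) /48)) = -146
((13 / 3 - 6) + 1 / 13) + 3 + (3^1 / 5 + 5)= 1367 / 195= 7.01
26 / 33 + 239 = 7913 / 33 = 239.79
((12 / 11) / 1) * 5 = 60 / 11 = 5.45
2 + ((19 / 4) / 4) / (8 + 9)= 563 / 272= 2.07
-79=-79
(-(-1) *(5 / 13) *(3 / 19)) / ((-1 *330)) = -1 / 5434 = -0.00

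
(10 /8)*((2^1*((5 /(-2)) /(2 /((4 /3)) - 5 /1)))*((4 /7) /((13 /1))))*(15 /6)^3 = 3125 /2548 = 1.23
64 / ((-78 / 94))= -3008 / 39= -77.13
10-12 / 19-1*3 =121 / 19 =6.37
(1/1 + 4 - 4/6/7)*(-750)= -25750/7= -3678.57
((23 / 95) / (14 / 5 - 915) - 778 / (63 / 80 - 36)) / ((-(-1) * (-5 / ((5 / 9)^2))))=-26967956845 / 19773590643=-1.36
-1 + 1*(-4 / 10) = -7 / 5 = -1.40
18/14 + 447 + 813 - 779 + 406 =6218/7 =888.29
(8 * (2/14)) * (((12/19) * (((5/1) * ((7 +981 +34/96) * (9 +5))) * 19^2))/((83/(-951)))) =-17144228580/83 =-206556970.84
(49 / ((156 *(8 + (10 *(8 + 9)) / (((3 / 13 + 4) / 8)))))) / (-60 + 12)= -539 / 27136512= -0.00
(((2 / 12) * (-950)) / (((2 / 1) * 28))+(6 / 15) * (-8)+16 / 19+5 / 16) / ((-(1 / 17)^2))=1408.23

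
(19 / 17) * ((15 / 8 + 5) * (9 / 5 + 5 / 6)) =16511 / 816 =20.23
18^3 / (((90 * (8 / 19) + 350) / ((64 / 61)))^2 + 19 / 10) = 10779402240 / 252644992933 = 0.04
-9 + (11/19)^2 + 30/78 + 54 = 45.72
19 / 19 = 1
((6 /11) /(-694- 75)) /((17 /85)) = -30 /8459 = -0.00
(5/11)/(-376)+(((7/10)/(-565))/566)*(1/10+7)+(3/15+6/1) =6.20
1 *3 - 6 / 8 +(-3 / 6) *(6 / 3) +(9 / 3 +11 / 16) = 79 / 16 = 4.94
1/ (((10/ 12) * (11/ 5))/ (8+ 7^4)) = 1314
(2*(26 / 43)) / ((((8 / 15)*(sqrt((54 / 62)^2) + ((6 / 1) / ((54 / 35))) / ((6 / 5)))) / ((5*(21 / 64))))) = 17137575 / 18942016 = 0.90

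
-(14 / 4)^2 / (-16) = 49 / 64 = 0.77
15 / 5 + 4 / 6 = 11 / 3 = 3.67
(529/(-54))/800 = -529/43200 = -0.01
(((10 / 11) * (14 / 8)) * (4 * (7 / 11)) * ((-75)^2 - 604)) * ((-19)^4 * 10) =3206274530900 / 121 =26498136619.01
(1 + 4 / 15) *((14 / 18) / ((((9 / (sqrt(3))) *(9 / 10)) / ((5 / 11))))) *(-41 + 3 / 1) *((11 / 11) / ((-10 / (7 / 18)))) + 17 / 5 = 17689 *sqrt(3) / 216513 + 17 / 5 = 3.54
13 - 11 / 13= 158 / 13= 12.15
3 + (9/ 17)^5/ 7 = 29876046/ 9938999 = 3.01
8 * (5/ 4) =10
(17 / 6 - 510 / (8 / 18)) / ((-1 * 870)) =1717 / 1305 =1.32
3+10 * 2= 23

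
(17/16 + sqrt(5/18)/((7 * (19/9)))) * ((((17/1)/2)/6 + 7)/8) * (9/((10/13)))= 11817 * sqrt(10)/85120 + 66963/5120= 13.52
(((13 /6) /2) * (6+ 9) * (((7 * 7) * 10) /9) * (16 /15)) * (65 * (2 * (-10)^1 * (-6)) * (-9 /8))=-8281000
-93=-93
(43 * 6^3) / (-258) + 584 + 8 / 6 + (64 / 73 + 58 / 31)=552.08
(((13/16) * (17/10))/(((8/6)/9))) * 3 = 17901/640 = 27.97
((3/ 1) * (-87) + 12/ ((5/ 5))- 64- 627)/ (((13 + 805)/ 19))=-21.83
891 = 891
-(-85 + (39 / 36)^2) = 12071 / 144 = 83.83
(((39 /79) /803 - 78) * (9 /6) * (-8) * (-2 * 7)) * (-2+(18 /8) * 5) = -7689265038 /63437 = -121211.04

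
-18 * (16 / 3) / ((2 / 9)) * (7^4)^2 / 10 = -1245197016 / 5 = -249039403.20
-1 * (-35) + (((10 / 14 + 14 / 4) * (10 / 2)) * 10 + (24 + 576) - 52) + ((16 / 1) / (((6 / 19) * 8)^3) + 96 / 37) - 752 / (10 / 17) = -4306334491 / 8951040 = -481.10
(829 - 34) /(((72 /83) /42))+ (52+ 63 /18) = 154187 /4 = 38546.75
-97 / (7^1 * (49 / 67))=-6499 / 343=-18.95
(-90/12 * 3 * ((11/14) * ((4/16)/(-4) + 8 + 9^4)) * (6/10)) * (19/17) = -593096229/7616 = -77875.03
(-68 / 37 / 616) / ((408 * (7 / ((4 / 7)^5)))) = -0.00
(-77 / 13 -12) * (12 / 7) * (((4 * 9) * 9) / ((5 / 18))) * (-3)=48918816 / 455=107513.88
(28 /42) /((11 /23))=46 /33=1.39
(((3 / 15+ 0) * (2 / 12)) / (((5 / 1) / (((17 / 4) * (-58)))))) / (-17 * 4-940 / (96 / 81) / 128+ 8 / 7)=883456 / 39273525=0.02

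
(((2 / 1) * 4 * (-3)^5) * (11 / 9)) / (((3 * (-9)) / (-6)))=-528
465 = 465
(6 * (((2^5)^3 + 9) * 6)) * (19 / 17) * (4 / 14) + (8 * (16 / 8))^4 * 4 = 76034072 / 119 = 638941.78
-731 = -731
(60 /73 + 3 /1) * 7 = 1953 /73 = 26.75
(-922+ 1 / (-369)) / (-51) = 340219 / 18819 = 18.08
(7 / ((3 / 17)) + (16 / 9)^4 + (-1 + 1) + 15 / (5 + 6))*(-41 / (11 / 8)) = -1207726832 / 793881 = -1521.29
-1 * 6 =-6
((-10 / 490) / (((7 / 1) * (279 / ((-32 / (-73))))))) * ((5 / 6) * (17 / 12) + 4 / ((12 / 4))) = -724 / 62872929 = -0.00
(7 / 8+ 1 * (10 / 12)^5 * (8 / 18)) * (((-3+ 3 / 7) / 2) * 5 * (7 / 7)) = -46085 / 6804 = -6.77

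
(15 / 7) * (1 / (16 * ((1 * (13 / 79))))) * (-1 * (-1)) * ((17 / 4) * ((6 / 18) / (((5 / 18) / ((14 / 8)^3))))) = 592263 / 26624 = 22.25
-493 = -493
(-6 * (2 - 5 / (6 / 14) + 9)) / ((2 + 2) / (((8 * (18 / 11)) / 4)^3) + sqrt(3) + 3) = 1694685888 / 911213641 - 544195584 * sqrt(3) / 911213641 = 0.83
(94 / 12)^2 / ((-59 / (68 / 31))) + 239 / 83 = 817280 / 1366263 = 0.60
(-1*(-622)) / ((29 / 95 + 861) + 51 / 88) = 5199920 / 7205357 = 0.72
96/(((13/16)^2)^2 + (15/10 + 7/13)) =81788928/2107997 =38.80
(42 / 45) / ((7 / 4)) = 8 / 15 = 0.53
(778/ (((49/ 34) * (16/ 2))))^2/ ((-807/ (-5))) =218658845/ 7750428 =28.21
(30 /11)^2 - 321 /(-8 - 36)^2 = 14079 /1936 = 7.27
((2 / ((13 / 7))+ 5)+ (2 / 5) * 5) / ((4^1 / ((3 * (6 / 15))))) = 63 / 26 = 2.42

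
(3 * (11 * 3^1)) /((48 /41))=84.56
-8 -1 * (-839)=831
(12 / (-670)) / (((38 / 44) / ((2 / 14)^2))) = -132 / 311885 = -0.00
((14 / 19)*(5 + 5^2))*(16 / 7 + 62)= 27000 / 19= 1421.05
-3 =-3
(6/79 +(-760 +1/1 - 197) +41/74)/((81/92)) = -256914278/236763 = -1085.11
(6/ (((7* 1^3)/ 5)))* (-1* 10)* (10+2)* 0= 0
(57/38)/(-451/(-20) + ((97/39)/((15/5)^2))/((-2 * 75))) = 157950/2374321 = 0.07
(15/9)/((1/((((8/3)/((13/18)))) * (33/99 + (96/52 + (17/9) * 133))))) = 2371840/1521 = 1559.40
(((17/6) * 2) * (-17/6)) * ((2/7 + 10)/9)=-1156/63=-18.35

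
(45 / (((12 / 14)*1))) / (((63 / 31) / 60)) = 1550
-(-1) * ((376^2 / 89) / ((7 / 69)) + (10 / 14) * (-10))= 9750494 / 623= 15650.87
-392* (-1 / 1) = 392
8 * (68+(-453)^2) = 1642216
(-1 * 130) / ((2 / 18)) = -1170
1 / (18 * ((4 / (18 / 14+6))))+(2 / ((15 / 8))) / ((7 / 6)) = 853 / 840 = 1.02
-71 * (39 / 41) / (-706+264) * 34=213 / 41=5.20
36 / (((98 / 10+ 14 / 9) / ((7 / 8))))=405 / 146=2.77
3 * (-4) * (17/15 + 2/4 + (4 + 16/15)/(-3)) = 2/3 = 0.67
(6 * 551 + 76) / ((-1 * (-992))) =1691 / 496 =3.41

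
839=839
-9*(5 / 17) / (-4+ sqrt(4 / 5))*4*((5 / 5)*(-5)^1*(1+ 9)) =-45000 / 323-4500*sqrt(5) / 323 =-170.47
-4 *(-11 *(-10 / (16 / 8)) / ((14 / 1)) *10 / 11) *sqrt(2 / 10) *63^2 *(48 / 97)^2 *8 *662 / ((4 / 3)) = -103777873920 *sqrt(5) / 9409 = -24663022.71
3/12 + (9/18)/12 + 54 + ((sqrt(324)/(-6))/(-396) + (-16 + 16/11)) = 10495/264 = 39.75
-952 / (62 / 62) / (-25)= 952 / 25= 38.08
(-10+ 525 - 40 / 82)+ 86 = 24621 / 41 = 600.51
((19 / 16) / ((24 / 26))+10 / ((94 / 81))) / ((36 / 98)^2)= 214574969 / 2923776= 73.39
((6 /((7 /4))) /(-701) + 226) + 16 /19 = 21148714 /93233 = 226.84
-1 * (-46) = 46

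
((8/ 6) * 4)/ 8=2/ 3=0.67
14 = 14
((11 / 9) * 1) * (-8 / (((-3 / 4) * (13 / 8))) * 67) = 188672 / 351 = 537.53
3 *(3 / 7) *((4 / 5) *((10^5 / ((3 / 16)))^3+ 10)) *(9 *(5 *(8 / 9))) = 131072000000000008640 / 21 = 6241523809523809935.24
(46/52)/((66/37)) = 851/1716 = 0.50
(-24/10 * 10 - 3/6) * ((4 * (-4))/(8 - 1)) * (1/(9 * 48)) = 7/54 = 0.13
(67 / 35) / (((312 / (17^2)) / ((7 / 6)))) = 19363 / 9360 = 2.07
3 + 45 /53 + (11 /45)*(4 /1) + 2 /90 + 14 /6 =1142 /159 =7.18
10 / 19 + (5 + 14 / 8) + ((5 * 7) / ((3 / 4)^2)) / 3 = 57491 / 2052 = 28.02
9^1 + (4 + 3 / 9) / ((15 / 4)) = 457 / 45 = 10.16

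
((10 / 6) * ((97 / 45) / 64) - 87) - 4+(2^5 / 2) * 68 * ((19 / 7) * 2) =70342375 / 12096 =5815.34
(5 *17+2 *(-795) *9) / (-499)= 14225 / 499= 28.51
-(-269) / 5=269 / 5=53.80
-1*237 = -237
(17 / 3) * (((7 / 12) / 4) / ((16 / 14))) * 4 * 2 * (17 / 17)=833 / 144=5.78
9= 9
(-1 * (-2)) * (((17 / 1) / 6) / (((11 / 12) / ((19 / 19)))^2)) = 816 / 121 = 6.74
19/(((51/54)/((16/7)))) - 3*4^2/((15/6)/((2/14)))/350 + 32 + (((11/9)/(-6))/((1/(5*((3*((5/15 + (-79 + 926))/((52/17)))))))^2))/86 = -13342825526509079/326884194000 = -40818.20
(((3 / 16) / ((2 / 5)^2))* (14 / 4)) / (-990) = -35 / 8448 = -0.00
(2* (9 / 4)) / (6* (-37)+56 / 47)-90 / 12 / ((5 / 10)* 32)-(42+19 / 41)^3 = -876259494557707 / 11444194208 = -76568.04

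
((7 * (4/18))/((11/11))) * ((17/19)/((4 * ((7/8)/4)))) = 272/171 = 1.59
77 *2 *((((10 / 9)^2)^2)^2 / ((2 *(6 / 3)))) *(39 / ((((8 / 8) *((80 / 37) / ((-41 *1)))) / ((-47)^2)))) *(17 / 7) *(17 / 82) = -1055556153437500 / 14348907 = -73563523.23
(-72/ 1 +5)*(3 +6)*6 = -3618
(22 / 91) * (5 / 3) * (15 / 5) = 110 / 91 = 1.21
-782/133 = -5.88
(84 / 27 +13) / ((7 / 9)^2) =1305 / 49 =26.63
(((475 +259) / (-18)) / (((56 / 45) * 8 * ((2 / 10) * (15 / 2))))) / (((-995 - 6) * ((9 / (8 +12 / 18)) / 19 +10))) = 34865 / 128506224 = 0.00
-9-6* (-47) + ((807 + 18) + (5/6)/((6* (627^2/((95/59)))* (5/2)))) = 24127278521/21973842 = 1098.00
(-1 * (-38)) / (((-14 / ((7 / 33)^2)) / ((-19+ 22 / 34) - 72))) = 68096 / 6171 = 11.03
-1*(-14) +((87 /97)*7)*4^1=3794 /97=39.11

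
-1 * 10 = -10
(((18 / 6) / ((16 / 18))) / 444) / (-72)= -1 / 9472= -0.00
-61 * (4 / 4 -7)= 366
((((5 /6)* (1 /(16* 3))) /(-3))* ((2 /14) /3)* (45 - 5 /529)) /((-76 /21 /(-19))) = -14875 /228528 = -0.07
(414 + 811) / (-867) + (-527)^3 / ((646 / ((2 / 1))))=-7464545608 / 16473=-453138.20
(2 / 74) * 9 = 9 / 37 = 0.24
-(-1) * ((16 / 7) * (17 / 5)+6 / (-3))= 202 / 35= 5.77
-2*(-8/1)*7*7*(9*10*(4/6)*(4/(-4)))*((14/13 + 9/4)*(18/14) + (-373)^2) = -85082781840/13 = -6544829372.31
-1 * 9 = -9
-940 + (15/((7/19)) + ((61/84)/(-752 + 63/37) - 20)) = -306243811/333132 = -919.29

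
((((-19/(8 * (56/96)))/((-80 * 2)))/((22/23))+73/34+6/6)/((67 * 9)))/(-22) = -2658767/11113724160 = -0.00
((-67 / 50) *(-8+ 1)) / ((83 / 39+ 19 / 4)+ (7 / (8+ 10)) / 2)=54873 / 41375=1.33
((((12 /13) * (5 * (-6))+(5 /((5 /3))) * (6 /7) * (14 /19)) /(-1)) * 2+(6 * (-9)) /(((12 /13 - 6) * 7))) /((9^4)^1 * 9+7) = 1010187 /1123186064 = 0.00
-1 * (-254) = 254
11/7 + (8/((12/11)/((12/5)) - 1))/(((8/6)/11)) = -836/7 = -119.43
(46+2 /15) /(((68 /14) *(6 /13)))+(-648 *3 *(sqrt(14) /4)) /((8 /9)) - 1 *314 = -2187 *sqrt(14) /4 - 224467 /765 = -2339.17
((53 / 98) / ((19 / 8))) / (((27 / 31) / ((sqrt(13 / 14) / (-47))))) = -0.01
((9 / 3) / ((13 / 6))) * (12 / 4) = 54 / 13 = 4.15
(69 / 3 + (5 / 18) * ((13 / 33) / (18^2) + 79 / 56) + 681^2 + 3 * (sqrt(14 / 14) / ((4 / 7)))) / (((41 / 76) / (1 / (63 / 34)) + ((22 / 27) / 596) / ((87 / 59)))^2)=29210255755118028105192156 / 63049747265980111637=463289.02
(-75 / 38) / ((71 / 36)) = -1350 / 1349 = -1.00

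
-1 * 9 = -9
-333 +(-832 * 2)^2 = 2768563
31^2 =961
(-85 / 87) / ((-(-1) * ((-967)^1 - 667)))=85 / 142158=0.00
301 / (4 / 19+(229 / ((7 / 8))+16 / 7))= 5719 / 5020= 1.14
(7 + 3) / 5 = 2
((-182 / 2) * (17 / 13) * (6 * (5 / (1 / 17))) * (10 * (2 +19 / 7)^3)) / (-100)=31157379 / 49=635864.88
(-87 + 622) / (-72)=-535 / 72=-7.43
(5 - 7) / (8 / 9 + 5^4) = -18 / 5633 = -0.00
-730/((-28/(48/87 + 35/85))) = 173375/6902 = 25.12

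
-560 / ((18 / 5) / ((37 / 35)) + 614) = -5180 / 5711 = -0.91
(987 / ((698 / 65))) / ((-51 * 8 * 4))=-21385 / 379712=-0.06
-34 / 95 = -0.36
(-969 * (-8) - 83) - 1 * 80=7589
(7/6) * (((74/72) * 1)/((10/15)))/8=0.22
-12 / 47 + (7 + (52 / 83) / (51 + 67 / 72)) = 98552797 / 14585839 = 6.76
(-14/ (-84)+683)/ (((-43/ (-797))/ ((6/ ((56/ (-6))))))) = -9800709/ 1204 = -8140.12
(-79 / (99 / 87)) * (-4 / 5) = 9164 / 165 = 55.54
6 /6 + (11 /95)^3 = 858706 /857375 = 1.00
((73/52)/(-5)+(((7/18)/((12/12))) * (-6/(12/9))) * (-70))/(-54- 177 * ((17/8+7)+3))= -63554/1144065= -0.06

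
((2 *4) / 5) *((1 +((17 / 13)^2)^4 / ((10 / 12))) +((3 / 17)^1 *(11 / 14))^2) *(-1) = -5212563471010978 / 288789068502025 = -18.05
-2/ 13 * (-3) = 6/ 13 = 0.46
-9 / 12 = -3 / 4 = -0.75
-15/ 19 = -0.79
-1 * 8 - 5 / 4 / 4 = -133 / 16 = -8.31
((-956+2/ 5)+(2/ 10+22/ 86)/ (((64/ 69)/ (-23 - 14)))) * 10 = -6699625/ 688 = -9737.83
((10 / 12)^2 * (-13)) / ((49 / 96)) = -2600 / 147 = -17.69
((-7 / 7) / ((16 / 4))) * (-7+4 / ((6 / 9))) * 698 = 349 / 2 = 174.50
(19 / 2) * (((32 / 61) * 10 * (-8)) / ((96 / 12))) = -3040 / 61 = -49.84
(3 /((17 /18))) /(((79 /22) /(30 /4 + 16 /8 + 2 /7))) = 81378 /9401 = 8.66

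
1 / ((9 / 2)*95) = 2 / 855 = 0.00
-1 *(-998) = 998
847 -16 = 831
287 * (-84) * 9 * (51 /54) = -204918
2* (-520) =-1040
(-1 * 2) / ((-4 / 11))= 11 / 2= 5.50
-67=-67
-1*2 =-2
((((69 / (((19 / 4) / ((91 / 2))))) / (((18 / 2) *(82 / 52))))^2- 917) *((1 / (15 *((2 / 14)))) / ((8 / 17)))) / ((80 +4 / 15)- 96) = -813604918637 / 10311442272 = -78.90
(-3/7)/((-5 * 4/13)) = 39/140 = 0.28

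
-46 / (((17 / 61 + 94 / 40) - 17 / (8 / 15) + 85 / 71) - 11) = 7969040 / 6764871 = 1.18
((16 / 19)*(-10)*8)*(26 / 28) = -62.56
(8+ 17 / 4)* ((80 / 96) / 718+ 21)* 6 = 4433177 / 2872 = 1543.59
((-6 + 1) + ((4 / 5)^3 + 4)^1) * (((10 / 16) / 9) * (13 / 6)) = -793 / 10800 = -0.07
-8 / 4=-2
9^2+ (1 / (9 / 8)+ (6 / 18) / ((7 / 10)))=5189 / 63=82.37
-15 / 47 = -0.32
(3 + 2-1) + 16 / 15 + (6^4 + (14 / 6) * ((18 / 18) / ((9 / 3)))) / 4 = 59267 / 180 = 329.26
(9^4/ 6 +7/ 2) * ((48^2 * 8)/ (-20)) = -5054976/ 5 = -1010995.20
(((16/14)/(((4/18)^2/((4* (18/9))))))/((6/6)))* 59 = 76464/7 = 10923.43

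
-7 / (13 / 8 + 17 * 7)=-56 / 965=-0.06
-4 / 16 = -1 / 4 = -0.25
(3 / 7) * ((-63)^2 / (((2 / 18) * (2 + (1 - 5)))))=-15309 / 2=-7654.50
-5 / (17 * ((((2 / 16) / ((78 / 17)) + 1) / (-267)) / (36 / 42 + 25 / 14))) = 15411240 / 76279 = 202.04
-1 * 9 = -9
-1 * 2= -2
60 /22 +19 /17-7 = -590 /187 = -3.16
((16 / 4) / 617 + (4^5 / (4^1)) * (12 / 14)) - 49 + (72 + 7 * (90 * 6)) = 17372897 / 4319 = 4022.44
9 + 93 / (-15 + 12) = -22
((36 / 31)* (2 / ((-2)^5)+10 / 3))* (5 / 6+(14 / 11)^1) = 8.00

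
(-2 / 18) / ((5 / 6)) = -2 / 15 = -0.13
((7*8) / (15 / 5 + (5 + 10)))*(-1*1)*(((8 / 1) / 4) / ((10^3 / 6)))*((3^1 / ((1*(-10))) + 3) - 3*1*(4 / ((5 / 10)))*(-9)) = -5103 / 625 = -8.16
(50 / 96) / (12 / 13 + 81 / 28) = 2275 / 16668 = 0.14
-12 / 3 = -4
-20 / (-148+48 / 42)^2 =-245 / 264196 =-0.00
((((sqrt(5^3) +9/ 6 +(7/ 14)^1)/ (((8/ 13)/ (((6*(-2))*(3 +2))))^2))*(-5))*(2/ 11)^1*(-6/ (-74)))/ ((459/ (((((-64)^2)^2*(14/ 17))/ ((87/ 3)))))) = -12404654080000*sqrt(5)/ 3411067 - 4961861632000/ 3411067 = -9586299.94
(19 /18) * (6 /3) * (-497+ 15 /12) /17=-61.56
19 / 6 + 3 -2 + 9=79 / 6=13.17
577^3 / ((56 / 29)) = 5570900957 / 56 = 99480374.23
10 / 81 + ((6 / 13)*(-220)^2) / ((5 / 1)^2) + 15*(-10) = 783076 / 1053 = 743.66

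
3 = 3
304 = 304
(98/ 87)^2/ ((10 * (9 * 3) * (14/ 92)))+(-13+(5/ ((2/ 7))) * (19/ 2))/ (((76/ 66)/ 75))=1550276969137/ 155315880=9981.45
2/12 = 0.17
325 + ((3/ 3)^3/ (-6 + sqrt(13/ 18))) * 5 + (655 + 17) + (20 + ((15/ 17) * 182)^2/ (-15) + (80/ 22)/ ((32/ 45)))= -1127182989/ 1614932 - 3 * sqrt(26)/ 127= -698.10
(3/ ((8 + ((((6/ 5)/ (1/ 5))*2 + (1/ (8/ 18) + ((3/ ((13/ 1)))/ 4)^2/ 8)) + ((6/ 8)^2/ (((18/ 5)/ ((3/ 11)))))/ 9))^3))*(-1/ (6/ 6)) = -1091322469624578048/ 4009807024999455849317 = -0.00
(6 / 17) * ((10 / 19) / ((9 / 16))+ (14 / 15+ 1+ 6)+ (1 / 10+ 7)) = 27307 / 4845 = 5.64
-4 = -4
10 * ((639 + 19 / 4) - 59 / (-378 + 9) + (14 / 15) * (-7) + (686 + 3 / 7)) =68387773 / 5166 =13238.05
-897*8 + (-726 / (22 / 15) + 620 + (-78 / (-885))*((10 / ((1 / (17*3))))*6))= -400097 / 59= -6781.31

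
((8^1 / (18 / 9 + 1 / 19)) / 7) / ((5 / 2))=304 / 1365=0.22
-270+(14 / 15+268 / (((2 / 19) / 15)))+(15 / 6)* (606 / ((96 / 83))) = 18830773 / 480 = 39230.78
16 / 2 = 8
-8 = -8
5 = 5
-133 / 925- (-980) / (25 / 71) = 2574327 / 925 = 2783.06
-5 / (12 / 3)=-1.25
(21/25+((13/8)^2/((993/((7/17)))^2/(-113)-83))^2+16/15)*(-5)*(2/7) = -47718668754412578079547/17519091651460508712960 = -2.72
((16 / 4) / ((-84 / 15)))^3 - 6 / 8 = -1529 / 1372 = -1.11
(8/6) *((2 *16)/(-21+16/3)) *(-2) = 256/47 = 5.45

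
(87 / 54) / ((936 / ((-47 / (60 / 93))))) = -42253 / 336960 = -0.13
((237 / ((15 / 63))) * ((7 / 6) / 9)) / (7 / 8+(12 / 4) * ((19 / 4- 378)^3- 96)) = -123872 / 149758932705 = -0.00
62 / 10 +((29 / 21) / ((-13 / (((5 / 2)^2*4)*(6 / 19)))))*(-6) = 97099 / 8645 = 11.23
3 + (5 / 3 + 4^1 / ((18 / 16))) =74 / 9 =8.22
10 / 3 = 3.33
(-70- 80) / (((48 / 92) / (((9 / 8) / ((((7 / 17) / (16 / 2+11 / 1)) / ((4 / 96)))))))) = -557175 / 896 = -621.85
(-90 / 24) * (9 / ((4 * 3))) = -45 / 16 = -2.81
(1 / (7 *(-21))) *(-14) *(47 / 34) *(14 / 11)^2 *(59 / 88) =19411 / 135762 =0.14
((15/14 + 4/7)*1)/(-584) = -23/8176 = -0.00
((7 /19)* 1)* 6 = 42 /19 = 2.21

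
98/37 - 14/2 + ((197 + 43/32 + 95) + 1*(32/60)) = 5141977/17760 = 289.53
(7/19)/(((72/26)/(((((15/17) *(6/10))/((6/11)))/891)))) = 91/627912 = 0.00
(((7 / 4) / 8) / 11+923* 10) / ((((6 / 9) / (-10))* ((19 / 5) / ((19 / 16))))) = -243672525 / 5632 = -43265.72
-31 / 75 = -0.41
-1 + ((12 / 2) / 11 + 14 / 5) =129 / 55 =2.35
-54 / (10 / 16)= -432 / 5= -86.40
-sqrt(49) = -7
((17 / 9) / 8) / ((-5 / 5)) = -17 / 72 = -0.24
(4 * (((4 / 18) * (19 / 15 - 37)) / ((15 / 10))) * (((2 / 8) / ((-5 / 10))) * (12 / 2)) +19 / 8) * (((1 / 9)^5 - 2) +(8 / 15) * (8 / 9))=-32064646441 / 318864600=-100.56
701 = 701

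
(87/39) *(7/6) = 203/78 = 2.60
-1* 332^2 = -110224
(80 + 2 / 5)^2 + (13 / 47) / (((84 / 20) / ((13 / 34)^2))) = 184385913713 / 28524300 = 6464.17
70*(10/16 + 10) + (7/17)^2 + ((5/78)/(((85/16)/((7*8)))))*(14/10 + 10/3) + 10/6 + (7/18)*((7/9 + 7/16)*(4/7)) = 9118002797/12172680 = 749.05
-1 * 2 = -2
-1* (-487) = 487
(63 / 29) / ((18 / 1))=7 / 58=0.12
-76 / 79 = -0.96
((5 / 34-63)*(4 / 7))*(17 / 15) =-4274 / 105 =-40.70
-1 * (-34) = 34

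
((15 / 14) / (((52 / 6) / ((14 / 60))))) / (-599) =-3 / 62296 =-0.00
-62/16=-31/8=-3.88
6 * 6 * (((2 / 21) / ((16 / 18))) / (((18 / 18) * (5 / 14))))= 10.80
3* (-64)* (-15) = 2880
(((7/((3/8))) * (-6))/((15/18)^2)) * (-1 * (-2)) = -8064/25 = -322.56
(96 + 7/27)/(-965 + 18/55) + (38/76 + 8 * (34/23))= 805674143/65896794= 12.23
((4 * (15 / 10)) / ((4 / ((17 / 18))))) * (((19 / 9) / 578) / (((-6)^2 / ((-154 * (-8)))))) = 1463 / 8262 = 0.18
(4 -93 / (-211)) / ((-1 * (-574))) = 937 / 121114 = 0.01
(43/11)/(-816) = -43/8976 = -0.00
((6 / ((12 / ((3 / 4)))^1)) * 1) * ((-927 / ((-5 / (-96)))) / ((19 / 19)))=-33372 / 5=-6674.40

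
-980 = -980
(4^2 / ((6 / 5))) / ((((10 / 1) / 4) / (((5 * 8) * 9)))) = 1920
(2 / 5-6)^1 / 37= -28 / 185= -0.15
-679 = -679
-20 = -20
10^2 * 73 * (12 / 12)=7300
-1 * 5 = -5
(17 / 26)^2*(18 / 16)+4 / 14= 29023 / 37856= 0.77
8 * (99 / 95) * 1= 792 / 95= 8.34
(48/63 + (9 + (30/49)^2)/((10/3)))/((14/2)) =257461/504210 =0.51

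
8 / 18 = 4 / 9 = 0.44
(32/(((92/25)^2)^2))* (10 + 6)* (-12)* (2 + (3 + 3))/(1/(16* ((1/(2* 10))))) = -60000000/279841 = -214.41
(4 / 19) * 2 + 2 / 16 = 83 / 152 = 0.55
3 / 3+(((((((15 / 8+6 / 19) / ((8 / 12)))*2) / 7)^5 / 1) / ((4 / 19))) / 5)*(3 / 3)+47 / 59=210862050864098461 / 84690860620513280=2.49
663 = 663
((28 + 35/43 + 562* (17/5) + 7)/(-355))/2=-209261/76325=-2.74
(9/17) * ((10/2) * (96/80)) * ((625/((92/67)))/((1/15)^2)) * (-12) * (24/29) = -36632250000/11339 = -3230642.03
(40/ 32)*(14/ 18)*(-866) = -841.94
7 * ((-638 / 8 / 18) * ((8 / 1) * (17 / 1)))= -37961 / 9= -4217.89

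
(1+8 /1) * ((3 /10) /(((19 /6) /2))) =162 /95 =1.71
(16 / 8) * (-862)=-1724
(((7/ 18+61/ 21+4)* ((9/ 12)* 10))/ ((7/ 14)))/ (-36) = -4595/ 1512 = -3.04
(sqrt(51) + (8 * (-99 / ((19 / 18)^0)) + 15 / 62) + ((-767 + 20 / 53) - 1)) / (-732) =5124125 / 2405352 - sqrt(51) / 732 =2.12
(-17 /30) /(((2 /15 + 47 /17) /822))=-118779 /739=-160.73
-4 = -4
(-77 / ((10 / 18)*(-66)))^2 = 441 / 100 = 4.41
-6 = -6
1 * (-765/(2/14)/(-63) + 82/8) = 381/4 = 95.25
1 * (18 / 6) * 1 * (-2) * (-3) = 18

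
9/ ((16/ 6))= 27/ 8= 3.38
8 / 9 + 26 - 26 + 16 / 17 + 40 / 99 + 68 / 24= 17057 / 3366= 5.07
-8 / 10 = -0.80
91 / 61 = 1.49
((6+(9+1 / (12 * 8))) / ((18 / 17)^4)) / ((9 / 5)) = 601768805 / 90699264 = 6.63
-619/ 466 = -1.33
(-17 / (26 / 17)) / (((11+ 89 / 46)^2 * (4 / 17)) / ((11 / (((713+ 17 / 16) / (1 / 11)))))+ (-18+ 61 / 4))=-1223048 / 3092730537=-0.00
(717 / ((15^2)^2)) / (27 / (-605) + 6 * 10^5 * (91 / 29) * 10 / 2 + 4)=838651 / 557432109214875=0.00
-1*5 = -5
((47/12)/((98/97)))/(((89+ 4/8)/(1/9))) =4559/947268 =0.00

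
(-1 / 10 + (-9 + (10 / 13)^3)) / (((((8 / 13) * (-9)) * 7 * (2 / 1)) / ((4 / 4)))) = 21103 / 189280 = 0.11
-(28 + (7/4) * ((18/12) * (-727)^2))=-11099333/8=-1387416.62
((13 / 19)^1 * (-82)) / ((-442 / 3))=123 / 323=0.38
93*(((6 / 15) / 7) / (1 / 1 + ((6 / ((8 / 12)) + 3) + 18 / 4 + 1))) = 372 / 1295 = 0.29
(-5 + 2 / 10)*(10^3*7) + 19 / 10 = -335981 / 10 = -33598.10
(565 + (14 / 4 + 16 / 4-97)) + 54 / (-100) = 11874 / 25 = 474.96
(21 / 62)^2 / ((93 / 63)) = 9261 / 119164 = 0.08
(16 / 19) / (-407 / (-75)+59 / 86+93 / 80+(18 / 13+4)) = 10732800 / 161352047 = 0.07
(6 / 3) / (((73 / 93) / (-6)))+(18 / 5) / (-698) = -1948077 / 127385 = -15.29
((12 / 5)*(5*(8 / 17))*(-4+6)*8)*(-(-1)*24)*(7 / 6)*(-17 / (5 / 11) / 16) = -29568 / 5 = -5913.60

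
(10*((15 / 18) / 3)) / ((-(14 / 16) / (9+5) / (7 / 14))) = -200 / 9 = -22.22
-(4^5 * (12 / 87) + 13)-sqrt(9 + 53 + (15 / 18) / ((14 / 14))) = -4473 / 29-sqrt(2262) / 6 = -162.17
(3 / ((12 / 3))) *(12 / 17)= 9 / 17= 0.53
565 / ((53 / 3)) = 1695 / 53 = 31.98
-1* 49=-49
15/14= 1.07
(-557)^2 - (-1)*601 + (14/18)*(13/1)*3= 310880.33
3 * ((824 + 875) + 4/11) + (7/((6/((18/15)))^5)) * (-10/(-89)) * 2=3119394683/611875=5098.09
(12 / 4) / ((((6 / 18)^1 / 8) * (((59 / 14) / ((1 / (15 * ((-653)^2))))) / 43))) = 14448 / 125790655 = 0.00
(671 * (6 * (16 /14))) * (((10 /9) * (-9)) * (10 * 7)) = -3220800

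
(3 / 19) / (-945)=-1 / 5985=-0.00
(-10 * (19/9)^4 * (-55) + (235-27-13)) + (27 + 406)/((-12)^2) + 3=1167925705/104976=11125.64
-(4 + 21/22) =-109/22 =-4.95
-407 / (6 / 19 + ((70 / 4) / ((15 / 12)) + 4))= -7733 / 348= -22.22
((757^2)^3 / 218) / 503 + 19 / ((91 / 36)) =17124451479704738395 / 9978514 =1716132430109.81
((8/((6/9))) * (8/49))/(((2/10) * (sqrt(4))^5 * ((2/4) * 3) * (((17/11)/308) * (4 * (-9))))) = -1210/1071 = -1.13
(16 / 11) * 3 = 48 / 11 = 4.36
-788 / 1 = -788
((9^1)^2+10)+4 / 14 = 639 / 7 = 91.29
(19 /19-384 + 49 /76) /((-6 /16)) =58118 /57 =1019.61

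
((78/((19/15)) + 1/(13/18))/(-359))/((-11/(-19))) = -15552/51337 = -0.30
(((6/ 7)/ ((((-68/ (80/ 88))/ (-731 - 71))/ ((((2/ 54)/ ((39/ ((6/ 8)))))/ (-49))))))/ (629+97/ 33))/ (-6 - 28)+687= 221545364454781/ 322482335448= 687.00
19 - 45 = -26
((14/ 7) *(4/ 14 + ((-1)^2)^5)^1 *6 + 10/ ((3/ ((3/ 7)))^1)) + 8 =174/ 7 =24.86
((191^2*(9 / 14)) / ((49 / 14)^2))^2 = 431199728964 / 117649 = 3665137.22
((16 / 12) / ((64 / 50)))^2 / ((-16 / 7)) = -4375 / 9216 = -0.47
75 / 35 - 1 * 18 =-111 / 7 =-15.86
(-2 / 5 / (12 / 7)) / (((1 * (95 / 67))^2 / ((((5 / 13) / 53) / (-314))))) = 31423 / 11715135900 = 0.00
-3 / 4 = -0.75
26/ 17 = 1.53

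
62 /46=31 /23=1.35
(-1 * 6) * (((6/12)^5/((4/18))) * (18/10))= -243/160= -1.52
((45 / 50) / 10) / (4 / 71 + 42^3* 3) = 639 / 1578074800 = 0.00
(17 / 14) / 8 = 0.15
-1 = -1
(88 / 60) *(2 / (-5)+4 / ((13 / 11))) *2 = 8536 / 975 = 8.75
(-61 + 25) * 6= -216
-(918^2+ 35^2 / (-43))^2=-1313040956112649 / 1849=-710135725317.82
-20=-20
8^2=64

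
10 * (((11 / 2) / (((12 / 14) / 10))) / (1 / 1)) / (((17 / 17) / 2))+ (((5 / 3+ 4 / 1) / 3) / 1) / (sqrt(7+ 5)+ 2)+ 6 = 17 * sqrt(3) / 36+ 46399 / 36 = 1289.68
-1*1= -1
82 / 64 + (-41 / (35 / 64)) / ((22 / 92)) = -3846743 / 12320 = -312.24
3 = 3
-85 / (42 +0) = -85 / 42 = -2.02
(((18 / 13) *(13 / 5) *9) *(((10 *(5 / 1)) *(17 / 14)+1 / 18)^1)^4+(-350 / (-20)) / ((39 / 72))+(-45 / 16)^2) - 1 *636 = 441872356.06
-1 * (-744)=744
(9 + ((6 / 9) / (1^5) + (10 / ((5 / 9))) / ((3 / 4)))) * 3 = 101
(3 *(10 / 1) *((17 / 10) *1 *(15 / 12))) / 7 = 255 / 28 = 9.11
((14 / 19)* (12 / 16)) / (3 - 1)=21 / 76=0.28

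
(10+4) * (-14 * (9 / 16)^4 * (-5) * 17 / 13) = 27326565 / 212992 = 128.30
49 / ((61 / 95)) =4655 / 61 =76.31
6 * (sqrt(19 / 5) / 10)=3 * sqrt(95) / 25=1.17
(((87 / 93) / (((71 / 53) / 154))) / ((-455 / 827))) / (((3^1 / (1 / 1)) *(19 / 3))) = -27964178 / 2718235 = -10.29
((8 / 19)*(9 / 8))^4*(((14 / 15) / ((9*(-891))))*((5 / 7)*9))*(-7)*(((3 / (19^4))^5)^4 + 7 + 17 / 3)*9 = 86036894748108519953798627743919041153246882588200097960816380532512174788792286193396380587537355477356094 / 2862168285648165662254917400639747678999701959610718338203542810757280015714104585981289029518611531884887931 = 0.03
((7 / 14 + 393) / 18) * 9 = 787 / 4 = 196.75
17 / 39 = 0.44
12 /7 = 1.71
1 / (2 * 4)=1 / 8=0.12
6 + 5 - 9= 2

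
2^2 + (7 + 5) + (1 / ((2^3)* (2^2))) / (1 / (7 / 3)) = 1543 / 96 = 16.07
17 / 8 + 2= 33 / 8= 4.12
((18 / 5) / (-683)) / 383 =-18 / 1307945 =-0.00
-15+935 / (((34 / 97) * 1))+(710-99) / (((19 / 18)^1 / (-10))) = -119165 / 38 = -3135.92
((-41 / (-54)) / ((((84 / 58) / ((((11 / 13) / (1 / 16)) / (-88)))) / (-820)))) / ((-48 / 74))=-9018565 / 88452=-101.96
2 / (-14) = -1 / 7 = -0.14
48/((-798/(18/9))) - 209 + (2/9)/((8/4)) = -250184/1197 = -209.01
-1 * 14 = -14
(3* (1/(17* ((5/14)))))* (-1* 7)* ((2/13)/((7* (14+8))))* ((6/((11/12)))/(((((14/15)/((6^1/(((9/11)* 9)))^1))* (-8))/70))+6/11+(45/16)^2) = 2456769/17114240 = 0.14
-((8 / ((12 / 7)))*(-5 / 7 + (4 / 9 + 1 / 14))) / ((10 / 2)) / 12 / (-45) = -1 / 2916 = -0.00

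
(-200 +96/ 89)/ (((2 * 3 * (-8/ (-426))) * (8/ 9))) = -1414107/ 712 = -1986.11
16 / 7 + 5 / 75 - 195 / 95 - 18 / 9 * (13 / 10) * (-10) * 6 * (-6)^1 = -1866722 / 1995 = -935.70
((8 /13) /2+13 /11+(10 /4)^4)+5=104223 /2288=45.55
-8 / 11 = -0.73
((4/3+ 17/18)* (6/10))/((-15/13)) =-533/450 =-1.18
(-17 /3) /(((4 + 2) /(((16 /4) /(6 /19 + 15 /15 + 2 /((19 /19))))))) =-646 /567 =-1.14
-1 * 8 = -8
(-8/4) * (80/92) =-40/23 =-1.74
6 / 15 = 2 / 5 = 0.40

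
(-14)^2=196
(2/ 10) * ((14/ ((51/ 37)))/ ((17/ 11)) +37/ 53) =1.45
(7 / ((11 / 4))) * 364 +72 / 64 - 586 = 30067 / 88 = 341.67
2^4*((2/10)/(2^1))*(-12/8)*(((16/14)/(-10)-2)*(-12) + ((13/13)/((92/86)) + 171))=-473.53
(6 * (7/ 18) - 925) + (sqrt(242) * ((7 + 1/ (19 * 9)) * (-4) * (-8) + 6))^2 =374919844952/ 29241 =12821717.62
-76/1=-76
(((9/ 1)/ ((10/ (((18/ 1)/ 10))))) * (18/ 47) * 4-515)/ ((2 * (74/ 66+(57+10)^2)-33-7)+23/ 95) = -0.06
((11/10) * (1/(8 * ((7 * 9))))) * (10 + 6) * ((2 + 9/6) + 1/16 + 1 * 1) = 803/5040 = 0.16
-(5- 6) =1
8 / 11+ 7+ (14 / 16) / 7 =691 / 88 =7.85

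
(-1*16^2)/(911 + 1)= -16/57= -0.28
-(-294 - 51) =345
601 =601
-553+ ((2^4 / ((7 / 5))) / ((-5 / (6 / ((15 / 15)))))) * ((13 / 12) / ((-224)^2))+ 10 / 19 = -460860535 / 834176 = -552.47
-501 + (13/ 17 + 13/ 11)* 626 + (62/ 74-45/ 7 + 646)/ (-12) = 193002587/ 290598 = 664.16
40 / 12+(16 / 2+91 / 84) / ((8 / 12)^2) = 1141 / 48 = 23.77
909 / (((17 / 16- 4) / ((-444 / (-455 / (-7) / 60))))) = 77490432 / 611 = 126825.58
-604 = -604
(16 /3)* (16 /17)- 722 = -36566 /51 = -716.98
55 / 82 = 0.67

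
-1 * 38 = -38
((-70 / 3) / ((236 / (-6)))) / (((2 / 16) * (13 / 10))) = 2800 / 767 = 3.65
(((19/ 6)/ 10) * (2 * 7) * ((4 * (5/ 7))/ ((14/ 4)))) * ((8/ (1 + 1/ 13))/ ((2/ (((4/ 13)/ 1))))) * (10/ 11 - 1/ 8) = 1748/ 539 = 3.24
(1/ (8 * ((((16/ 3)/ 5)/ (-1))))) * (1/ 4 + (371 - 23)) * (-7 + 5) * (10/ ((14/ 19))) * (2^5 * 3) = 850725/ 8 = 106340.62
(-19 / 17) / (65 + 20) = -19 / 1445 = -0.01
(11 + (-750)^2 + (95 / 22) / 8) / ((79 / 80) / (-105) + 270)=51976066275 / 24947131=2083.45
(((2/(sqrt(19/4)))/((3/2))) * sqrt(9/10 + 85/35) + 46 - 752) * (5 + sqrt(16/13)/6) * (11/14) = 11 * (-704235 + 2 * sqrt(309890)) * (2 * sqrt(13) + 195)/544635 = -2871.59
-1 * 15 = -15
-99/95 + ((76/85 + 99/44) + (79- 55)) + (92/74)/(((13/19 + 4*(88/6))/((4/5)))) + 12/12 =257980753/9512996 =27.12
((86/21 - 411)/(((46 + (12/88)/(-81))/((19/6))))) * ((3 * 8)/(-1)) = 128585160/191261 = 672.30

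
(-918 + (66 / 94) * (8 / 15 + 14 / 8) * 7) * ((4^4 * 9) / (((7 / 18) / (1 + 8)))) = -79536442752 / 1645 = -48350421.13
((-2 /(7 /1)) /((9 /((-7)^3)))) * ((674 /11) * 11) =66052 /9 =7339.11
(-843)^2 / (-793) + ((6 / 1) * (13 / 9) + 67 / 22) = -46289845 / 52338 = -884.44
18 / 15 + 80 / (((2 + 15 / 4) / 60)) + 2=96368 / 115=837.98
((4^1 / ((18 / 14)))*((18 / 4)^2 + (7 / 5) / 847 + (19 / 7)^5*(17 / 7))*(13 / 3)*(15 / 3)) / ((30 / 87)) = 40577479908277 / 549084690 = 73900.22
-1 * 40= -40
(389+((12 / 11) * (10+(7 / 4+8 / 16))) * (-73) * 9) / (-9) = 92300 / 99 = 932.32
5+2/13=5.15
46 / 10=23 / 5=4.60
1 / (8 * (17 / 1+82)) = 1 / 792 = 0.00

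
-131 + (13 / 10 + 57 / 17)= -21479 / 170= -126.35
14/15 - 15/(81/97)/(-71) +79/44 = 1257539/421740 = 2.98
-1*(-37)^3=50653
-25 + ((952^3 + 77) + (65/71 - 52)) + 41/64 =3920569605023/4544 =862801409.56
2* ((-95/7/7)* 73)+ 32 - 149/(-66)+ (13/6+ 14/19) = -7554790/30723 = -245.90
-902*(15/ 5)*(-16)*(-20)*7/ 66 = -91840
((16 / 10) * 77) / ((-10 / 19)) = -5852 / 25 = -234.08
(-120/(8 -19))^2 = 14400/121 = 119.01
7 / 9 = 0.78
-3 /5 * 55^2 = -1815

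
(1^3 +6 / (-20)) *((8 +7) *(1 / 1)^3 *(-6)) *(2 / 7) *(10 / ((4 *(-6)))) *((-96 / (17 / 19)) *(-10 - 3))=177840 / 17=10461.18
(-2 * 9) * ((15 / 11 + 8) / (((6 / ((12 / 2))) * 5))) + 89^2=433801 / 55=7887.29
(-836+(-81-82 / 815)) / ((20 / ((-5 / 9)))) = 747437 / 29340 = 25.48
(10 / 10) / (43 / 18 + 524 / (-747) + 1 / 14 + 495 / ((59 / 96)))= 308511 / 249024703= 0.00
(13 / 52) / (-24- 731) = -1 / 3020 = -0.00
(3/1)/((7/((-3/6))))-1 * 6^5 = -108867/14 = -7776.21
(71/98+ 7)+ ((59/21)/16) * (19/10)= 189527/23520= 8.06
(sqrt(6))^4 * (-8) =-288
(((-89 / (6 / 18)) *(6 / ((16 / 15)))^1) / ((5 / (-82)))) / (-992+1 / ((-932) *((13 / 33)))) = -298426167 / 12019105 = -24.83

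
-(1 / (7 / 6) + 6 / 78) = -85 / 91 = -0.93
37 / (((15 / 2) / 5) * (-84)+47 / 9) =-333 / 1087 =-0.31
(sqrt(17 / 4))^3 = 17 * sqrt(17) / 8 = 8.76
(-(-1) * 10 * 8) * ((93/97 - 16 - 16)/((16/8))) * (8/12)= -240880/291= -827.77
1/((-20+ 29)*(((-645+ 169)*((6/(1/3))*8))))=-1/616896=-0.00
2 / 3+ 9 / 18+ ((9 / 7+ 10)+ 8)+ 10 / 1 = 1279 / 42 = 30.45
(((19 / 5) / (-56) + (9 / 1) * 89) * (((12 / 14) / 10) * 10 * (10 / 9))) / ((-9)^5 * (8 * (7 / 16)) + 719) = -224261 / 60550035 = -0.00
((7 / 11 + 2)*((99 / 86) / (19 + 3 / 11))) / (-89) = -2871 / 1622648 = -0.00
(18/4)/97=9/194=0.05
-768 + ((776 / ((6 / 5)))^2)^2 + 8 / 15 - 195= 70823424410201 / 405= 174872652864.69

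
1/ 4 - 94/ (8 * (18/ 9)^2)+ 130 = 2037/ 16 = 127.31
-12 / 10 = -6 / 5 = -1.20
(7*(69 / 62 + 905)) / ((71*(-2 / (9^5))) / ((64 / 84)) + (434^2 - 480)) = 30961595196 / 917094884977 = 0.03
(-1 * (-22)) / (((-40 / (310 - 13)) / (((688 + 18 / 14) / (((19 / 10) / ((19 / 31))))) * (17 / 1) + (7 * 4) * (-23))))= -1111600017 / 2170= -512258.07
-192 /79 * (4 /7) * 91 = -9984 /79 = -126.38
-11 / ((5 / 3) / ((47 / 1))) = -1551 / 5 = -310.20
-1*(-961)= 961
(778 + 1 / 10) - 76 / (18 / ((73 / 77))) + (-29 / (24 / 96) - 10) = 4491313 / 6930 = 648.10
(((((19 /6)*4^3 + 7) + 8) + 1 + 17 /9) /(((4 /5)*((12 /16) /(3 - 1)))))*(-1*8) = -158800 /27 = -5881.48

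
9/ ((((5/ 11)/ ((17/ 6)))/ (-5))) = -561/ 2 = -280.50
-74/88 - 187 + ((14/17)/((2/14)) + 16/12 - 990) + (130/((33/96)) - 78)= -1953539/2244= -870.56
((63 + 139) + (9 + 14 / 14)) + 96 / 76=4052 / 19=213.26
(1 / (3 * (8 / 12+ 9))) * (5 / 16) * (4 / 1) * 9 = 45 / 116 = 0.39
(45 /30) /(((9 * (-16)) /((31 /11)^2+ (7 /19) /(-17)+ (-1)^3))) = -270473 /3751968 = -0.07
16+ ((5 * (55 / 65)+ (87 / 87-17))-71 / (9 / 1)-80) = -9788 / 117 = -83.66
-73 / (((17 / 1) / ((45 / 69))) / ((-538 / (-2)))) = -294555 / 391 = -753.34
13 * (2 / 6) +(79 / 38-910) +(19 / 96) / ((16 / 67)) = -8782039 / 9728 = -902.76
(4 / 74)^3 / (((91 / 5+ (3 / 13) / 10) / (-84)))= -87360 / 119996957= -0.00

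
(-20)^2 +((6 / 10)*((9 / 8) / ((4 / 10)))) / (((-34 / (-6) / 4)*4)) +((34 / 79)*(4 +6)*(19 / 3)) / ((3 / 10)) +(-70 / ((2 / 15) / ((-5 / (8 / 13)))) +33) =926305277 / 193392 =4789.78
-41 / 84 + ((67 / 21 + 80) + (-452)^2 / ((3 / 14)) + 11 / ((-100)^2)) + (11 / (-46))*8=4605402377813 / 4830000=953499.46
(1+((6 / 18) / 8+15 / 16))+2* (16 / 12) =223 / 48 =4.65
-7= -7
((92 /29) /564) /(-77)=-0.00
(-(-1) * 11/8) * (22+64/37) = 4829/148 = 32.63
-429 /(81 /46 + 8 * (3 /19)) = -124982 /881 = -141.86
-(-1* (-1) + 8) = -9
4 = 4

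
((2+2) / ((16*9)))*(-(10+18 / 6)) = -13 / 36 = -0.36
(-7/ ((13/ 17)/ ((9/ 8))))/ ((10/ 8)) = -8.24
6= 6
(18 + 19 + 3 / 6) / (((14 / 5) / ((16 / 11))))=1500 / 77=19.48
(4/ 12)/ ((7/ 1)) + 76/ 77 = 239/ 231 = 1.03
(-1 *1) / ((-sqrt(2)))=sqrt(2) / 2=0.71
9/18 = 1/2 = 0.50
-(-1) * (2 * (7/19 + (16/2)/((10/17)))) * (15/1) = 7962/19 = 419.05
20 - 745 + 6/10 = -3622/5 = -724.40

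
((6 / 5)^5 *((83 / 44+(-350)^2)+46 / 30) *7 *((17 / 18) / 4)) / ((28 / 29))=521805.77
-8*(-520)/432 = 260/27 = 9.63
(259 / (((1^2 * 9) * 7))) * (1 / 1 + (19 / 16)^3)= 405335 / 36864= 11.00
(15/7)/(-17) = -15/119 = -0.13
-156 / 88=-39 / 22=-1.77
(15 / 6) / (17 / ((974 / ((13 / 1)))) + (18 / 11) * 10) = 26785 / 177751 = 0.15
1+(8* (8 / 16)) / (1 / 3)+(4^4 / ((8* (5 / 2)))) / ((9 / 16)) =1609 / 45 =35.76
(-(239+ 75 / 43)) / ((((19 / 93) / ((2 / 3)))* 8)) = -80228 / 817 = -98.20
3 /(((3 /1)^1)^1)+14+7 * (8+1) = 78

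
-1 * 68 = -68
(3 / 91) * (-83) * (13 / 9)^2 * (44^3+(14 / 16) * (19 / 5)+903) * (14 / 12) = -1238552809 / 2160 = -573404.08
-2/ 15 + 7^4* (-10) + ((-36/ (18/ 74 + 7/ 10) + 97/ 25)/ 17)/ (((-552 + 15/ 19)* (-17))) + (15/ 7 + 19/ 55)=-48817402995158711/ 2033410712025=-24007.65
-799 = -799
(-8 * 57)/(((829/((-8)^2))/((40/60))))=-19456/829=-23.47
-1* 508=-508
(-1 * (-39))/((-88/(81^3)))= -20726199/88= -235524.99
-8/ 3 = -2.67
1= 1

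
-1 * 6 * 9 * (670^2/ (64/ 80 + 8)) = -30300750/ 11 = -2754613.64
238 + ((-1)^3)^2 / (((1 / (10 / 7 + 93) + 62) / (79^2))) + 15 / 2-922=-47207515 / 81978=-575.86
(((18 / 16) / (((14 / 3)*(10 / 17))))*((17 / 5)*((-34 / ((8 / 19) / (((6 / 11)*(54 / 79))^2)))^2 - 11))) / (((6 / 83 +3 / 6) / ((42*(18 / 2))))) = 1146825495917206953399 / 10835094582499000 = 105843.61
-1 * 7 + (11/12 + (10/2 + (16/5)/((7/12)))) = 1849/420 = 4.40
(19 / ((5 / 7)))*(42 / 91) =12.28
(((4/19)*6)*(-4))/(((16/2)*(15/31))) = -124/95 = -1.31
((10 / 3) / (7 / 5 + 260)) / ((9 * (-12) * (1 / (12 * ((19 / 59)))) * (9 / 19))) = -18050 / 18738459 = -0.00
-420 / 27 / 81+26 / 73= 8734 / 53217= 0.16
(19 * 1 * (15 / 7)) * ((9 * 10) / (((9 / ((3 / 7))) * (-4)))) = -4275 / 98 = -43.62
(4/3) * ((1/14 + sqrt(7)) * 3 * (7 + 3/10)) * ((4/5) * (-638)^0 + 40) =14892/175 + 29784 * sqrt(7)/25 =3237.14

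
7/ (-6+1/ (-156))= -1092/ 937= -1.17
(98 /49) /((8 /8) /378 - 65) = -756 /24569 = -0.03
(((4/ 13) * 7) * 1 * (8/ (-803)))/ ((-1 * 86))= 0.00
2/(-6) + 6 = 5.67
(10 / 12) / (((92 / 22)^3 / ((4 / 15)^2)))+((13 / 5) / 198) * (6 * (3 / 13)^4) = 8207204 / 7939077003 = 0.00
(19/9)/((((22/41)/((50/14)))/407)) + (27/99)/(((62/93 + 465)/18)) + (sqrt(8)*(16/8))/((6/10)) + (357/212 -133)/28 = 20*sqrt(2)/3 + 4691142672071/820966608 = 5723.60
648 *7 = 4536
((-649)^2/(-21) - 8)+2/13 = -5477755/273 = -20065.04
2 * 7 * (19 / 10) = 133 / 5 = 26.60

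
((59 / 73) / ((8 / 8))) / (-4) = -0.20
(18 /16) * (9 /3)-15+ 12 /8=-81 /8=-10.12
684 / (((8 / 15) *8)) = 2565 / 16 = 160.31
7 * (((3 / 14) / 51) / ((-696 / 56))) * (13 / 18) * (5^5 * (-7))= 1990625 / 53244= 37.39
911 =911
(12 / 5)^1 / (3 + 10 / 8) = 48 / 85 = 0.56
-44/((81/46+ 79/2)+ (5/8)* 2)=-4048/3911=-1.04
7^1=7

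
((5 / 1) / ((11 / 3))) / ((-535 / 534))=-1602 / 1177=-1.36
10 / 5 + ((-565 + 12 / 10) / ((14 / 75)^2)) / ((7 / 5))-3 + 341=-15390395 / 1372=-11217.49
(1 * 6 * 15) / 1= 90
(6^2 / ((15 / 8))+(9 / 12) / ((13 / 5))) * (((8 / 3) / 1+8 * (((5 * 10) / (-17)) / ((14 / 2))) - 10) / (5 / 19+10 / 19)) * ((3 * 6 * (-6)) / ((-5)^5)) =-1102710942 / 120859375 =-9.12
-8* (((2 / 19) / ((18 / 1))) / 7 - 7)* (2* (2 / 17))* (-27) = -804288 / 2261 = -355.72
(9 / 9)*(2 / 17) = 2 / 17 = 0.12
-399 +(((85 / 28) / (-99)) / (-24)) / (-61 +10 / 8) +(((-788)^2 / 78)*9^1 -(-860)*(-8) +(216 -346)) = 3319558608647 / 51675624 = 64238.38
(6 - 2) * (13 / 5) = 52 / 5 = 10.40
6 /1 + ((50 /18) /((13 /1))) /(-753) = 528581 /88101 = 6.00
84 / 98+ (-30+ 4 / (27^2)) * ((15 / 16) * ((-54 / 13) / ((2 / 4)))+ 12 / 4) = 491537 / 3402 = 144.48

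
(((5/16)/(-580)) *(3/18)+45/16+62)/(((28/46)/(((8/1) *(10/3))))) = 83001365/29232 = 2839.40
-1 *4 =-4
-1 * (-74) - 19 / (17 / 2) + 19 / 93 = 113783 / 1581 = 71.97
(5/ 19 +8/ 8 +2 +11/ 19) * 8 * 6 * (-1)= -3504/ 19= -184.42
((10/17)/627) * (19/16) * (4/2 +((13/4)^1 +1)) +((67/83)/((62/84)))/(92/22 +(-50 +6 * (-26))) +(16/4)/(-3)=-3793487413/2848413920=-1.33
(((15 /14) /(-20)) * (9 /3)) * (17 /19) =-153 /1064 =-0.14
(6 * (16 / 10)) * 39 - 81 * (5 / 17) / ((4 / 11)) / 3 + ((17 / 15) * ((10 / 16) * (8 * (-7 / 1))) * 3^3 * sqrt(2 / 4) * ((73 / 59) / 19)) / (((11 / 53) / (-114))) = 119871 / 340 + 12431097 * sqrt(2) / 649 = 27440.74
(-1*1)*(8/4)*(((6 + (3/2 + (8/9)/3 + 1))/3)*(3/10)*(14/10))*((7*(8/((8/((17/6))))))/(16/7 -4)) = 110789/3888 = 28.50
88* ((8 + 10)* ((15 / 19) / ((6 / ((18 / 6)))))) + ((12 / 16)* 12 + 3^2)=12222 / 19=643.26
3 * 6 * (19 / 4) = 171 / 2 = 85.50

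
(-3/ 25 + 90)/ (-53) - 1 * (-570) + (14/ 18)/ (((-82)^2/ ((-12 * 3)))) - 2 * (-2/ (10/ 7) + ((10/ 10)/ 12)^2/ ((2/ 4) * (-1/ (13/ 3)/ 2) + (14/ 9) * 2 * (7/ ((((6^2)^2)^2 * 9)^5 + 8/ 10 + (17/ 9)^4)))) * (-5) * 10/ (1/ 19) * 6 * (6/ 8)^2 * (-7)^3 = 1543195251983938076069795056463972020663629568654038641/ 461398505352184297508264326342201103051457535400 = 3344603.92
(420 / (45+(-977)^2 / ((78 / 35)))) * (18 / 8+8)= 67158 / 6682405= 0.01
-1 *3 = -3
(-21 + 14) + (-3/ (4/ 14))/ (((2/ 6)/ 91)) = -5747/ 2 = -2873.50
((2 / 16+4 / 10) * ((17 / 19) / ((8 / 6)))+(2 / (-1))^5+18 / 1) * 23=-954247 / 3040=-313.90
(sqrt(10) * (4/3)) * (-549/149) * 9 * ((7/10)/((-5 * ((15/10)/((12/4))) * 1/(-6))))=-276696 * sqrt(10)/3725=-234.90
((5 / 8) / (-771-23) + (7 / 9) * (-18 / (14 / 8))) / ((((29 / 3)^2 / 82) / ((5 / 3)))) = -11.70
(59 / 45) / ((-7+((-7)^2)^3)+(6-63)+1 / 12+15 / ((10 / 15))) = 0.00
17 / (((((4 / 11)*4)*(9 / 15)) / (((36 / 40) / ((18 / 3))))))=187 / 64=2.92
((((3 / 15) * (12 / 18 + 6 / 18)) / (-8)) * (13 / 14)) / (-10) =13 / 5600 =0.00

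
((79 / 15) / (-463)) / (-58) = 79 / 402810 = 0.00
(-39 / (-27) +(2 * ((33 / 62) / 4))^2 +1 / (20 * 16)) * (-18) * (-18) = 37821861 / 76880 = 491.96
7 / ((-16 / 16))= -7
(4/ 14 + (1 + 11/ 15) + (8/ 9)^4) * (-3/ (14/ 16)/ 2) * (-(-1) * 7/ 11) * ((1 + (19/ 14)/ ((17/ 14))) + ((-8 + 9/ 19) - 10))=191813264/ 4316895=44.43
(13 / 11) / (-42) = -0.03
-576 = -576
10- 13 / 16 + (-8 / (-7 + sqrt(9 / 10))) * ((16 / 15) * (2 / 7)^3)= 1024 * sqrt(10) / 824915 + 10426697 / 1131312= 9.22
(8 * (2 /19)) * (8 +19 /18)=1304 /171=7.63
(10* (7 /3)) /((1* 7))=10 /3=3.33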